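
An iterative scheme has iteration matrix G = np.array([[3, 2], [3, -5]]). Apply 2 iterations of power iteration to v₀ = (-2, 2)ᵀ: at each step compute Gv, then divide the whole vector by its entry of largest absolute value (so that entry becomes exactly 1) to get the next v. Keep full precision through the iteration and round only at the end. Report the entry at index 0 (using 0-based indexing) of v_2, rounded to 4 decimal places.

-0.5135

Gv0 = (-2.00000, -16.00000); divide by -16.00000 → v1 = (0.12500, 1.00000)
Gv1 = (2.37500, -4.62500); divide by -4.62500 → v2 = (-0.51351, 1.00000)
Requested entry of v2: -38/74 = -0.5135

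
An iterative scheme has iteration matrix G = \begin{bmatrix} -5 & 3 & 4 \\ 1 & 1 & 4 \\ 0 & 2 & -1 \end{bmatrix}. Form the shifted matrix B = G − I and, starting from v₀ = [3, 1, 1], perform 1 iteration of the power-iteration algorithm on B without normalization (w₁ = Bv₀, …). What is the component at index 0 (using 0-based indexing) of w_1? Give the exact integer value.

B = G − I has rows (-6, 3, 4); (1, 0, 4); (0, 2, -2)
w1 = Bv₀ = ((-6)·3 + 3·1 + 4·1; 1·3 + 0·1 + 4·1; 0·3 + 2·1 + (-2)·1) = (-11, 7, 0)
Requested component of w1: -11

-11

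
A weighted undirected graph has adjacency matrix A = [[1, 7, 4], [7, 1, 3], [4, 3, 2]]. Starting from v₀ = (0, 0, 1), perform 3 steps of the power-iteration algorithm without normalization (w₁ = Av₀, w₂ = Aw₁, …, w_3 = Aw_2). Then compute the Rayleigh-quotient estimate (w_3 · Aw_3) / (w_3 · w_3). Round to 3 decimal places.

10.768

w1 = Av₀ = (4, 3, 2)
w2 = Aw1 = (33, 37, 29)
w3 = Aw2 = (408, 355, 301)
Aw3 = (4097, 4114, 3299)
w3·Aw3 = 408·4097 + 355·4114 + 301·3299 = 4125045; w3·w3 = 408·408 + 355·355 + 301·301 = 383090
λ ≈ 4125045/383090 = 10.768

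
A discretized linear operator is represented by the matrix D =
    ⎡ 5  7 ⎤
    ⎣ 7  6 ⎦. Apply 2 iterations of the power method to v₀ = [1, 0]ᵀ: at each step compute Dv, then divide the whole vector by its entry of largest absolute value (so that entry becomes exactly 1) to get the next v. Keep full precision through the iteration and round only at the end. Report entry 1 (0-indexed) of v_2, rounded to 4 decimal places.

Dv0 = (5.00000, 7.00000); divide by 7.00000 → v1 = (0.71429, 1.00000)
Dv1 = (10.57143, 11.00000); divide by 11.00000 → v2 = (0.96104, 1.00000)
Requested entry of v2: 77/77 = 1.0000

1.0000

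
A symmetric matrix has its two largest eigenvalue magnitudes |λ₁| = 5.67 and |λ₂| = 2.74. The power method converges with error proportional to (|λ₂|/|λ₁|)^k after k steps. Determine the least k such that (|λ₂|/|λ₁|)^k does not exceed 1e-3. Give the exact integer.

|λ₂/λ₁| = 2.74/5.67 = 0.48325
Need k ≥ ln(1e-3) / ln(0.48325) = -6.9078 / -0.7272 ≈ 9.499
Smallest integer k satisfying the bound: 10

10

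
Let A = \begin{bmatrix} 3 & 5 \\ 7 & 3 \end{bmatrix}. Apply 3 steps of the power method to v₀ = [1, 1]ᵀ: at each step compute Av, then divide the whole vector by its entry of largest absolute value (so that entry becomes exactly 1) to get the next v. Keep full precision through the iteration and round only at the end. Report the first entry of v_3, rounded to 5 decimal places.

0.84021

Av0 = (8.000000, 10.000000); divide by 10.000000 → v1 = (0.800000, 1.000000)
Av1 = (7.400000, 8.600000); divide by 8.600000 → v2 = (0.860465, 1.000000)
Av2 = (7.581395, 9.023256); divide by 9.023256 → v3 = (0.840206, 1.000000)
Requested entry of v3: 652/776 = 0.84021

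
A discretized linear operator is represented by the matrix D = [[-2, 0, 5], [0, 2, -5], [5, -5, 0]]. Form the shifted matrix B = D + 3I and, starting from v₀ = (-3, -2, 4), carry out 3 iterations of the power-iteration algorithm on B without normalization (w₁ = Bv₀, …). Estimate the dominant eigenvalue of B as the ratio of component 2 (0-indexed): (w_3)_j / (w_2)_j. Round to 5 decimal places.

B = D + 3I has rows (1, 0, 5); (0, 5, -5); (5, -5, 3)
w1 = Bv₀ = (1·(-3) + 0·(-2) + 5·4; 0·(-3) + 5·(-2) + (-5)·4; 5·(-3) + (-5)·(-2) + 3·4) = (17, -30, 7)
w2 = Bw1 = (1·17 + 0·(-30) + 5·7; 0·17 + 5·(-30) + (-5)·7; 5·17 + (-5)·(-30) + 3·7) = (52, -185, 256)
w3 = Bw2 = (1332, -2205, 1953)
Ratio: 1953/256 = 7.62891

μ ≈ 7.62891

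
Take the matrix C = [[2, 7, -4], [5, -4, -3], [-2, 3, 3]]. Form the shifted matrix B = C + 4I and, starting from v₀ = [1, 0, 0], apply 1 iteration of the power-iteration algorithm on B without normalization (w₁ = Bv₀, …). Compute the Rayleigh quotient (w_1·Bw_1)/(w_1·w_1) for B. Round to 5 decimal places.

10.40000

B = C + 4I has rows (6, 7, -4); (5, 0, -3); (-2, 3, 7)
w1 = Bv₀ = (6, 5, -2)
Bw1 = (79, 36, -11)
w1·Bw1 = 676; w1·w1 = 65; μ ≈ 676/65 = 10.40000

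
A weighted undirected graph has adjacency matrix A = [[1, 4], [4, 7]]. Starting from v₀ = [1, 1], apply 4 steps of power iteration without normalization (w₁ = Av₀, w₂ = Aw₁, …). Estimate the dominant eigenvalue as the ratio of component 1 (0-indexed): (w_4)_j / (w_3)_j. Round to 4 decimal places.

w1 = Av₀ = (5, 11)
w2 = Aw1 = (49, 97)
w3 = Aw2 = (437, 875)
w4 = Aw3 = (3937, 7873)
Ratio at component: 7873 / 875 = 8.9977

λ ≈ 8.9977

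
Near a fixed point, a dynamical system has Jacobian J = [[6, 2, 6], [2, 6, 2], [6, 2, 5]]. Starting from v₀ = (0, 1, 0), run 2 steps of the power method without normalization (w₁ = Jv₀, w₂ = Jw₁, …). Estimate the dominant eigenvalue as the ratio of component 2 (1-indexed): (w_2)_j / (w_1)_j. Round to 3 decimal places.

λ ≈ 7.333

w1 = Jv₀ = (2, 6, 2)
w2 = Jw1 = (36, 44, 34)
Ratio at component: 44 / 6 = 7.333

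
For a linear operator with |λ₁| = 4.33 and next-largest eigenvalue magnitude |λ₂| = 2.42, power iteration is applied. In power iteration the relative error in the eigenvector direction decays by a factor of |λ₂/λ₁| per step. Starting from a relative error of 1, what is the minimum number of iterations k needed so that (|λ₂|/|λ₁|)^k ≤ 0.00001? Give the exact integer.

|λ₂/λ₁| = 2.42/4.33 = 0.55889
Need k ≥ ln(0.00001) / ln(0.55889) = -11.5129 / -0.5818 ≈ 19.788
Smallest integer k satisfying the bound: 20

20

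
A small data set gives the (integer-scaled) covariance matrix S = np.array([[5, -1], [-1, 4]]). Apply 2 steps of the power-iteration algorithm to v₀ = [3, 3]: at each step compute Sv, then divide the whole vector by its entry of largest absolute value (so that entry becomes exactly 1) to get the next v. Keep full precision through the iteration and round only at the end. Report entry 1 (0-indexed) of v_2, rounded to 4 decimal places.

Sv0 = (12.00000, 9.00000); divide by 12.00000 → v1 = (1.00000, 0.75000)
Sv1 = (4.25000, 2.00000); divide by 4.25000 → v2 = (1.00000, 0.47059)
Requested entry of v2: 24/51 = 0.4706

0.4706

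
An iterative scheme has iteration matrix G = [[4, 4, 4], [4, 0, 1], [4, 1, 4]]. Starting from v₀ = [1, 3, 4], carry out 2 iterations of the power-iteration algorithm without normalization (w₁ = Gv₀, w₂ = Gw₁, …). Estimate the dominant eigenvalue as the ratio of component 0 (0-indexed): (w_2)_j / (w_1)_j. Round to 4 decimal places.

λ ≈ 7.8750

w1 = Gv₀ = (4·1 + 4·3 + 4·4; 4·1 + 0·3 + 1·4; 4·1 + 1·3 + 4·4) = (32, 8, 23)
w2 = Gw1 = (4·32 + 4·8 + 4·23; 4·32 + 0·8 + 1·23; 4·32 + 1·8 + 4·23) = (252, 151, 228)
Ratio at component: 252 / 32 = 7.8750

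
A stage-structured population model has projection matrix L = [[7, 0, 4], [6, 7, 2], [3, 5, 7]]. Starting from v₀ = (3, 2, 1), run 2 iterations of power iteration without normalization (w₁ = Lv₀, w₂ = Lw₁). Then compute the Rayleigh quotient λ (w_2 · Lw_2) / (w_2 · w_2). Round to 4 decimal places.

w1 = Lv₀ = (7·3 + 0·2 + 4·1; 6·3 + 7·2 + 2·1; 3·3 + 5·2 + 7·1) = (25, 34, 26)
w2 = Lw1 = (7·25 + 0·34 + 4·26; 6·25 + 7·34 + 2·26; 3·25 + 5·34 + 7·26) = (279, 440, 427)
Lw2 = (3661, 5608, 6026)
w2·Lw2 = 279·3661 + 440·5608 + 427·6026 = 6062041; w2·w2 = 279·279 + 440·440 + 427·427 = 453770
λ ≈ 6062041/453770 = 13.3593

λ ≈ 13.3593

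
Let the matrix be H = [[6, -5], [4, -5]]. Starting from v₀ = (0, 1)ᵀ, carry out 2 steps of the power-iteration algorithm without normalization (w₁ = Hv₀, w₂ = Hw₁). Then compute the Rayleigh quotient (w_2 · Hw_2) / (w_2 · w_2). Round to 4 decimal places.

w1 = Hv₀ = (-5, -5)
w2 = Hw1 = (-5, 5)
Hw2 = (-55, -45)
w2·Hw2 = (-5)·(-55) + 5·(-45) = 50; w2·w2 = (-5)·(-5) + 5·5 = 50
λ ≈ 50/50 = 1.0000

λ ≈ 1.0000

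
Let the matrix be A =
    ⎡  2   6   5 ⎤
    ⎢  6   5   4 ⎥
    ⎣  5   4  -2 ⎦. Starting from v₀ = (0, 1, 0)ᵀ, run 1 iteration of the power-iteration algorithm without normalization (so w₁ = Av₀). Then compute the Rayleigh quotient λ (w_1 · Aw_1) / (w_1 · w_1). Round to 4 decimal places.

λ ≈ 12.0130

w1 = Av₀ = (6, 5, 4)
Aw1 = (62, 77, 42)
w1·Aw1 = 6·62 + 5·77 + 4·42 = 925; w1·w1 = 6·6 + 5·5 + 4·4 = 77
λ ≈ 925/77 = 12.0130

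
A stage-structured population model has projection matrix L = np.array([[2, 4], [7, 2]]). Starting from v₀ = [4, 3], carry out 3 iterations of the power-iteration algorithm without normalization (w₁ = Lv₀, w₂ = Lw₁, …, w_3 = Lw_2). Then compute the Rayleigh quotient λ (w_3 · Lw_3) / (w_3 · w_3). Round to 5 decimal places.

λ ≈ 7.21243

w1 = Lv₀ = (20, 34)
w2 = Lw1 = (176, 208)
w3 = Lw2 = (1184, 1648)
Lw3 = (8960, 11584)
w3·Lw3 = 1184·8960 + 1648·11584 = 29699072; w3·w3 = 1184·1184 + 1648·1648 = 4117760
λ ≈ 29699072/4117760 = 7.21243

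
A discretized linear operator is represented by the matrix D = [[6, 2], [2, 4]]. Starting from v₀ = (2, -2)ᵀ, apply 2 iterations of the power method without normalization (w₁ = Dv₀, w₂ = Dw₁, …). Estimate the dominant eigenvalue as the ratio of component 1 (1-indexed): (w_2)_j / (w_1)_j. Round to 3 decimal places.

w1 = Dv₀ = (6·2 + 2·(-2); 2·2 + 4·(-2)) = (8, -4)
w2 = Dw1 = (6·8 + 2·(-4); 2·8 + 4·(-4)) = (40, 0)
Ratio at component: 40 / 8 = 5.000

λ ≈ 5.000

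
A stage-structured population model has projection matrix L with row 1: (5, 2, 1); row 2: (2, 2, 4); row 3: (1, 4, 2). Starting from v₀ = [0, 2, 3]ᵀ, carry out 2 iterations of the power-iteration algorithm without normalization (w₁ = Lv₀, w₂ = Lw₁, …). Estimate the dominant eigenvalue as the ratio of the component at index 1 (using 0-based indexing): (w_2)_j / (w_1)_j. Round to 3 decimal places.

6.375

w1 = Lv₀ = (5·0 + 2·2 + 1·3; 2·0 + 2·2 + 4·3; 1·0 + 4·2 + 2·3) = (7, 16, 14)
w2 = Lw1 = (5·7 + 2·16 + 1·14; 2·7 + 2·16 + 4·14; 1·7 + 4·16 + 2·14) = (81, 102, 99)
Ratio at component: 102 / 16 = 6.375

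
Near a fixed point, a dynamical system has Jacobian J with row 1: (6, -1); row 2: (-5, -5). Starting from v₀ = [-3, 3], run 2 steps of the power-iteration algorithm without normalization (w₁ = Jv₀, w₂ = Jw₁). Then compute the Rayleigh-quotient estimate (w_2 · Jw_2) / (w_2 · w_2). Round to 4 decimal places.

4.4426

w1 = Jv₀ = (6·(-3) + (-1)·3; (-5)·(-3) + (-5)·3) = (-21, 0)
w2 = Jw1 = (6·(-21) + (-1)·0; (-5)·(-21) + (-5)·0) = (-126, 105)
Jw2 = (-861, 105)
w2·Jw2 = (-126)·(-861) + 105·105 = 119511; w2·w2 = (-126)·(-126) + 105·105 = 26901
λ ≈ 119511/26901 = 4.4426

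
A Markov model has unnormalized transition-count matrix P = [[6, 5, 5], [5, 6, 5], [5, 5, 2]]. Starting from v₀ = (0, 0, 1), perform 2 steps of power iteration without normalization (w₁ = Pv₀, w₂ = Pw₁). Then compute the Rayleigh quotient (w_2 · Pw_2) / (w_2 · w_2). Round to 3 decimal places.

λ ≈ 14.867

w1 = Pv₀ = (5, 5, 2)
w2 = Pw1 = (65, 65, 54)
Pw2 = (985, 985, 758)
w2·Pw2 = 65·985 + 65·985 + 54·758 = 168982; w2·w2 = 65·65 + 65·65 + 54·54 = 11366
λ ≈ 168982/11366 = 14.867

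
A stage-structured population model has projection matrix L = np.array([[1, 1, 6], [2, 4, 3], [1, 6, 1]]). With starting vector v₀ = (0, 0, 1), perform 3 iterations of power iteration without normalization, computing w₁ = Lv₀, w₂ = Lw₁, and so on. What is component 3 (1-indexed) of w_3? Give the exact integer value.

202

w1 = Lv₀ = (1·0 + 1·0 + 6·1; 2·0 + 4·0 + 3·1; 1·0 + 6·0 + 1·1) = (6, 3, 1)
w2 = Lw1 = (1·6 + 1·3 + 6·1; 2·6 + 4·3 + 3·1; 1·6 + 6·3 + 1·1) = (15, 27, 25)
w3 = Lw2 = (192, 213, 202)
The requested component of w3 is 202.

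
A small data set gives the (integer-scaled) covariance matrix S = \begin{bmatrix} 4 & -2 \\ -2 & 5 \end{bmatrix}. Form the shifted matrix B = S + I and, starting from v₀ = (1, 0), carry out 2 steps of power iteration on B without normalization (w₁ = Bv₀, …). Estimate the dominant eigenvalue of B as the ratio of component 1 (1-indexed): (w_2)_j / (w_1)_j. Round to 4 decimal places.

μ ≈ 5.8000

B = S + I has rows (5, -2); (-2, 6)
w1 = Bv₀ = (5, -2)
w2 = Bw1 = (29, -22)
Ratio: 29/5 = 5.8000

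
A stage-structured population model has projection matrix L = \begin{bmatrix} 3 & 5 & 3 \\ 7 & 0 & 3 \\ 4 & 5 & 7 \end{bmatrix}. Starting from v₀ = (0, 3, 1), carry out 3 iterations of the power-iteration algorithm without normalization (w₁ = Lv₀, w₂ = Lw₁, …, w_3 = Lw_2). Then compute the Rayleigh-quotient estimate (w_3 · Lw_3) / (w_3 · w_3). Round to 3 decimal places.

λ ≈ 12.433

w1 = Lv₀ = (3·0 + 5·3 + 3·1; 7·0 + 0·3 + 3·1; 4·0 + 5·3 + 7·1) = (18, 3, 22)
w2 = Lw1 = (3·18 + 5·3 + 3·22; 7·18 + 0·3 + 3·22; 4·18 + 5·3 + 7·22) = (135, 192, 241)
w3 = Lw2 = (2088, 1668, 3187)
Lw3 = (24165, 24177, 39001)
w3·Lw3 = 2088·24165 + 1668·24177 + 3187·39001 = 215079943; w3·w3 = 2088·2088 + 1668·1668 + 3187·3187 = 17298937
λ ≈ 215079943/17298937 = 12.433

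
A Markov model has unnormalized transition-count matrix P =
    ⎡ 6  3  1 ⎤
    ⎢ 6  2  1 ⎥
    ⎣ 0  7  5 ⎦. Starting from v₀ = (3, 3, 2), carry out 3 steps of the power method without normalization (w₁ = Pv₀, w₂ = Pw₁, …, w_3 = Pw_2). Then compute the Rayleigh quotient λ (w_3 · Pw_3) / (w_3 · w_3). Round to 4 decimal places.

λ ≈ 10.0388

w1 = Pv₀ = (6·3 + 3·3 + 1·2; 6·3 + 2·3 + 1·2; 0·3 + 7·3 + 5·2) = (29, 26, 31)
w2 = Pw1 = (6·29 + 3·26 + 1·31; 6·29 + 2·26 + 1·31; 0·29 + 7·26 + 5·31) = (283, 257, 337)
w3 = Pw2 = (2806, 2549, 3484)
Pw3 = (27967, 25418, 35263)
w3·Pw3 = 2806·27967 + 2549·25418 + 3484·35263 = 266122176; w3·w3 = 2806·2806 + 2549·2549 + 3484·3484 = 26509293
λ ≈ 266122176/26509293 = 10.0388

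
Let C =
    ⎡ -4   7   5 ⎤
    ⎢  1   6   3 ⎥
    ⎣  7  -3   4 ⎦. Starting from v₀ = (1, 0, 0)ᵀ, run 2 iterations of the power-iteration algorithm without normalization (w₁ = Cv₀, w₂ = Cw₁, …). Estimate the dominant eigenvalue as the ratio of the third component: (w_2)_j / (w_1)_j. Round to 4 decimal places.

λ ≈ -0.4286

w1 = Cv₀ = ((-4)·1 + 7·0 + 5·0; 1·1 + 6·0 + 3·0; 7·1 + (-3)·0 + 4·0) = (-4, 1, 7)
w2 = Cw1 = ((-4)·(-4) + 7·1 + 5·7; 1·(-4) + 6·1 + 3·7; 7·(-4) + (-3)·1 + 4·7) = (58, 23, -3)
Ratio at component: -3 / 7 = -0.4286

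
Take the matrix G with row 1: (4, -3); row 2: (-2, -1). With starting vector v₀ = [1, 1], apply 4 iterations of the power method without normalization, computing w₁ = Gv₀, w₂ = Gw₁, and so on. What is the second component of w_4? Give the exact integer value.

-71

w1 = Gv₀ = (1, -3)
w2 = Gw1 = (13, 1)
w3 = Gw2 = (49, -27)
w4 = Gw3 = (277, -71)
The requested component of w4 is -71.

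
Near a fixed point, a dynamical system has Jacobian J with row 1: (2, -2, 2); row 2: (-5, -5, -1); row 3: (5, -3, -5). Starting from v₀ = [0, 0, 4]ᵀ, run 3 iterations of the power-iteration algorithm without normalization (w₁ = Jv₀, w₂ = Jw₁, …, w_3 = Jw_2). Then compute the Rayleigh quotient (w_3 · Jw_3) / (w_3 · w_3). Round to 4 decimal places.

-6.5117

w1 = Jv₀ = (8, -4, -20)
w2 = Jw1 = (-16, 0, 152)
w3 = Jw2 = (272, -72, -840)
Jw3 = (-992, -160, 5776)
w3·Jw3 = 272·(-992) + (-72)·(-160) + (-840)·5776 = -5110144; w3·w3 = 272·272 + (-72)·(-72) + (-840)·(-840) = 784768
λ ≈ -5110144/784768 = -6.5117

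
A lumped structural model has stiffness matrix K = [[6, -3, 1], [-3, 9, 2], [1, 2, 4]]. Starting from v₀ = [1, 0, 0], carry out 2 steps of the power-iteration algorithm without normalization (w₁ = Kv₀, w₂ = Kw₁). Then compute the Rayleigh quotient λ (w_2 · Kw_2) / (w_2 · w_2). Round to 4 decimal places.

10.2861

w1 = Kv₀ = (6·1 + (-3)·0 + 1·0; (-3)·1 + 9·0 + 2·0; 1·1 + 2·0 + 4·0) = (6, -3, 1)
w2 = Kw1 = (6·6 + (-3)·(-3) + 1·1; (-3)·6 + 9·(-3) + 2·1; 1·6 + 2·(-3) + 4·1) = (46, -43, 4)
Kw2 = (409, -517, -24)
w2·Kw2 = 46·409 + (-43)·(-517) + 4·(-24) = 40949; w2·w2 = 46·46 + (-43)·(-43) + 4·4 = 3981
λ ≈ 40949/3981 = 10.2861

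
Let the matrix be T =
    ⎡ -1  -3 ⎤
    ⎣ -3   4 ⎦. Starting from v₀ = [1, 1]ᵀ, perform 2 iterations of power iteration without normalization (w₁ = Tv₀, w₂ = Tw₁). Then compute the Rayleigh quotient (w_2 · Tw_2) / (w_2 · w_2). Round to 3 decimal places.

w1 = Tv₀ = ((-1)·1 + (-3)·1; (-3)·1 + 4·1) = (-4, 1)
w2 = Tw1 = ((-1)·(-4) + (-3)·1; (-3)·(-4) + 4·1) = (1, 16)
Tw2 = (-49, 61)
w2·Tw2 = 1·(-49) + 16·61 = 927; w2·w2 = 1·1 + 16·16 = 257
λ ≈ 927/257 = 3.607

λ ≈ 3.607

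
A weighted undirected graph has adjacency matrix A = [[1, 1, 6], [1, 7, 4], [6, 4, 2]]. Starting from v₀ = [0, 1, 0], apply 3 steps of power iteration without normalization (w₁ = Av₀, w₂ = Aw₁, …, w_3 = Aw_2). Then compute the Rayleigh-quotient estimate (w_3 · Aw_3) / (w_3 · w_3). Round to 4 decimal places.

w1 = Av₀ = (1·0 + 1·1 + 6·0; 1·0 + 7·1 + 4·0; 6·0 + 4·1 + 2·0) = (1, 7, 4)
w2 = Aw1 = (1·1 + 1·7 + 6·4; 1·1 + 7·7 + 4·4; 6·1 + 4·7 + 2·4) = (32, 66, 42)
w3 = Aw2 = (350, 662, 540)
Aw3 = (4252, 7144, 5828)
w3·Aw3 = 350·4252 + 662·7144 + 540·5828 = 9364648; w3·w3 = 350·350 + 662·662 + 540·540 = 852344
λ ≈ 9364648/852344 = 10.9869

10.9869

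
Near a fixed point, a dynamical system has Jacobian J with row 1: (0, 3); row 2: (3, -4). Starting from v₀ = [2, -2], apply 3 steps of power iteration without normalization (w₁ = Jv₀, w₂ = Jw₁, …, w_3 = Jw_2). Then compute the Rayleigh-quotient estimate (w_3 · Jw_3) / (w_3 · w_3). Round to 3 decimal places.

w1 = Jv₀ = (-6, 14)
w2 = Jw1 = (42, -74)
w3 = Jw2 = (-222, 422)
Jw3 = (1266, -2354)
w3·Jw3 = (-222)·1266 + 422·(-2354) = -1274440; w3·w3 = (-222)·(-222) + 422·422 = 227368
λ ≈ -1274440/227368 = -5.605

λ ≈ -5.605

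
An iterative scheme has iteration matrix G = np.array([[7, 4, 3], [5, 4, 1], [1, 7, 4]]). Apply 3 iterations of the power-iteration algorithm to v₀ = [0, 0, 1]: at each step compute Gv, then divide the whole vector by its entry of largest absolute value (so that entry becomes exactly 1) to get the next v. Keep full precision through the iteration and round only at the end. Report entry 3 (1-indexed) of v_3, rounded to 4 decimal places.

0.7040

Gv0 = (3.00000, 1.00000, 4.00000); divide by 4.00000 → v1 = (0.75000, 0.25000, 1.00000)
Gv1 = (9.25000, 5.75000, 6.50000); divide by 9.25000 → v2 = (1.00000, 0.62162, 0.70270)
Gv2 = (11.59459, 8.18919, 8.16216); divide by 11.59459 → v3 = (1.00000, 0.70629, 0.70396)
Requested entry of v3: 302/429 = 0.7040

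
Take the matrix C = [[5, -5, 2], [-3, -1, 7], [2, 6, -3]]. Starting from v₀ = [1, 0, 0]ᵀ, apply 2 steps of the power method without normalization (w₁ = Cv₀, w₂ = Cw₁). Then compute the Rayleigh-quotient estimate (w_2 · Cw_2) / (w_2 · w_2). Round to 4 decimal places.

λ ≈ 2.6011

w1 = Cv₀ = (5, -3, 2)
w2 = Cw1 = (44, 2, -14)
Cw2 = (182, -232, 142)
w2·Cw2 = 44·182 + 2·(-232) + (-14)·142 = 5556; w2·w2 = 44·44 + 2·2 + (-14)·(-14) = 2136
λ ≈ 5556/2136 = 2.6011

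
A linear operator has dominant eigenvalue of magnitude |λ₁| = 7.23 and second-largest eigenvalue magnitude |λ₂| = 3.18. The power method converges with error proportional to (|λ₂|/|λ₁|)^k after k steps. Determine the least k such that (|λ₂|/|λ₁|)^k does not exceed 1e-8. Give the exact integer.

23

|λ₂/λ₁| = 3.18/7.23 = 0.43983
Need k ≥ ln(1e-8) / ln(0.43983) = -18.4207 / -0.8214 ≈ 22.427
Smallest integer k satisfying the bound: 23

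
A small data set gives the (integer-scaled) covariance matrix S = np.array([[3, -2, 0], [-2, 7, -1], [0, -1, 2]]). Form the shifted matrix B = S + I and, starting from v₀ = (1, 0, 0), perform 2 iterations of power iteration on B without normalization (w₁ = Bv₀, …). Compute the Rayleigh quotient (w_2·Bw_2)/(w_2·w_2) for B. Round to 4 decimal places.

μ ≈ 8.4041

B = S + I has rows (4, -2, 0); (-2, 8, -1); (0, -1, 3)
w1 = Bv₀ = (4, -2, 0)
w2 = Bw1 = (20, -24, 2)
Bw2 = (128, -234, 30)
w2·Bw2 = 8236; w2·w2 = 980; μ ≈ 8236/980 = 8.4041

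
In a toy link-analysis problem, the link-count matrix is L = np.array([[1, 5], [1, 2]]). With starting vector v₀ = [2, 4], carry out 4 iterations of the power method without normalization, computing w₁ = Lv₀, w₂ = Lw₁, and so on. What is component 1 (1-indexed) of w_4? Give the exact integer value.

1062

w1 = Lv₀ = (22, 10)
w2 = Lw1 = (72, 42)
w3 = Lw2 = (282, 156)
w4 = Lw3 = (1062, 594)
The requested component of w4 is 1062.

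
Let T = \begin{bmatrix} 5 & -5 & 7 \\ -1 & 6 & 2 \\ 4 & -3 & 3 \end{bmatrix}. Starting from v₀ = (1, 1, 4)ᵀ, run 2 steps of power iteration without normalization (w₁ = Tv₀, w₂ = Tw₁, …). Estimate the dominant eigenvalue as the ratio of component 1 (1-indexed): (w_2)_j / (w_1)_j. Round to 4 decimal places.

λ ≈ 5.9286

w1 = Tv₀ = (28, 13, 13)
w2 = Tw1 = (166, 76, 112)
Ratio at component: 166 / 28 = 5.9286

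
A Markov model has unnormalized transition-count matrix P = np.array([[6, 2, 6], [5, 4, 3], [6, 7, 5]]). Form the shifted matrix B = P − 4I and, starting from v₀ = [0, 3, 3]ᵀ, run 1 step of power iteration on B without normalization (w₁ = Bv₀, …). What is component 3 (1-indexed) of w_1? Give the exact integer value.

B = P − 4I has rows (2, 2, 6); (5, 0, 3); (6, 7, 1)
w1 = Bv₀ = (24, 9, 24)
Requested component of w1: 24

24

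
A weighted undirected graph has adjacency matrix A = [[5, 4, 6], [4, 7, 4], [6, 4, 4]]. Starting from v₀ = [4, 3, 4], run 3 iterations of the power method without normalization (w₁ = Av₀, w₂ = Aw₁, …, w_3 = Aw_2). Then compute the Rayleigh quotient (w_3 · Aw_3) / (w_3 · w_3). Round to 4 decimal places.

w1 = Av₀ = (56, 53, 52)
w2 = Aw1 = (804, 803, 756)
w3 = Aw2 = (11768, 11861, 11060)
Aw3 = (172644, 174339, 162292)
w3·Aw3 = 11768·172644 + 11861·174339 + 11060·162292 = 5894458991; w3·w3 = 11768·11768 + 11861·11861 + 11060·11060 = 401492745
λ ≈ 5894458991/401492745 = 14.6814

14.6814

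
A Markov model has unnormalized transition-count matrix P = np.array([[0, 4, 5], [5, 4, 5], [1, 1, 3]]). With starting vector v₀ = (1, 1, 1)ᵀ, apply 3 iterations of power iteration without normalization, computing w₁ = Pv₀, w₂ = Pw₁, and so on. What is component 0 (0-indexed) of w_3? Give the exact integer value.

694

w1 = Pv₀ = (0·1 + 4·1 + 5·1; 5·1 + 4·1 + 5·1; 1·1 + 1·1 + 3·1) = (9, 14, 5)
w2 = Pw1 = (0·9 + 4·14 + 5·5; 5·9 + 4·14 + 5·5; 1·9 + 1·14 + 3·5) = (81, 126, 38)
w3 = Pw2 = (694, 1099, 321)
The requested component of w3 is 694.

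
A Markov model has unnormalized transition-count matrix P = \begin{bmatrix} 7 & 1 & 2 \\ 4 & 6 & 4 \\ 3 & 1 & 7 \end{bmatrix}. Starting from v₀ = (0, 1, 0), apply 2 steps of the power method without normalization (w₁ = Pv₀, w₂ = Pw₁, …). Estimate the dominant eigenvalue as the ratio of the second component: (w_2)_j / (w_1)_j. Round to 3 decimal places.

λ ≈ 7.333

w1 = Pv₀ = (1, 6, 1)
w2 = Pw1 = (15, 44, 16)
Ratio at component: 44 / 6 = 7.333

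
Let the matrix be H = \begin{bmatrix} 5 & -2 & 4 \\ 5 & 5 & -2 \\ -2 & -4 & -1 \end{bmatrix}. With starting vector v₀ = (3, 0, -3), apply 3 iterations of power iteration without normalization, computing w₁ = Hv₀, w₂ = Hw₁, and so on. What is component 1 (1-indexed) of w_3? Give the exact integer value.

-795

w1 = Hv₀ = (3, 21, -3)
w2 = Hw1 = (-39, 126, -87)
w3 = Hw2 = (-795, 609, -339)
The requested component of w3 is -795.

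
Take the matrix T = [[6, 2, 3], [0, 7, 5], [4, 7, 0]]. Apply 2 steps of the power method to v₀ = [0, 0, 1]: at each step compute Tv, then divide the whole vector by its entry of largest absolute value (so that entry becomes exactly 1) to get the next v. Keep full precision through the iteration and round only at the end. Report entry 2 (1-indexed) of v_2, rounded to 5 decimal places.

Tv0 = (3.000000, 5.000000, 0.000000); divide by 5.000000 → v1 = (0.600000, 1.000000, 0.000000)
Tv1 = (5.600000, 7.000000, 9.400000); divide by 9.400000 → v2 = (0.595745, 0.744681, 1.000000)
Requested entry of v2: 35/47 = 0.74468

0.74468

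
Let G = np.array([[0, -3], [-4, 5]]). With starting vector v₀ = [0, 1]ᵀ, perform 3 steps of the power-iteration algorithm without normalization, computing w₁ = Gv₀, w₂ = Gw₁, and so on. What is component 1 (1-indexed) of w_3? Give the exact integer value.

w1 = Gv₀ = (0·0 + (-3)·1; (-4)·0 + 5·1) = (-3, 5)
w2 = Gw1 = (0·(-3) + (-3)·5; (-4)·(-3) + 5·5) = (-15, 37)
w3 = Gw2 = (-111, 245)
The requested component of w3 is -111.

-111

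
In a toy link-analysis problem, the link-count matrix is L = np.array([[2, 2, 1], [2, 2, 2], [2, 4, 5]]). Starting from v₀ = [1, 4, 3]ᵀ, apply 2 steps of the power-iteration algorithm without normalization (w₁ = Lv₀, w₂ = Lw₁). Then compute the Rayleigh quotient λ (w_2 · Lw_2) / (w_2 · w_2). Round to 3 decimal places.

λ ≈ 7.633

w1 = Lv₀ = (2·1 + 2·4 + 1·3; 2·1 + 2·4 + 2·3; 2·1 + 4·4 + 5·3) = (13, 16, 33)
w2 = Lw1 = (2·13 + 2·16 + 1·33; 2·13 + 2·16 + 2·33; 2·13 + 4·16 + 5·33) = (91, 124, 255)
Lw2 = (685, 940, 1953)
w2·Lw2 = 91·685 + 124·940 + 255·1953 = 676910; w2·w2 = 91·91 + 124·124 + 255·255 = 88682
λ ≈ 676910/88682 = 7.633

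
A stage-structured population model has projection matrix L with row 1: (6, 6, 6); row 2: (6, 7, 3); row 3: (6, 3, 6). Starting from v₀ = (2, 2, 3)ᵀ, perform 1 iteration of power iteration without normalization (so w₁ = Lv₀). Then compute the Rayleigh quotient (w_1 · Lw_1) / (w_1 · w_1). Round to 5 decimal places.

16.40117

w1 = Lv₀ = (6·2 + 6·2 + 6·3; 6·2 + 7·2 + 3·3; 6·2 + 3·2 + 6·3) = (42, 35, 36)
Lw1 = (678, 605, 573)
w1·Lw1 = 42·678 + 35·605 + 36·573 = 70279; w1·w1 = 42·42 + 35·35 + 36·36 = 4285
λ ≈ 70279/4285 = 16.40117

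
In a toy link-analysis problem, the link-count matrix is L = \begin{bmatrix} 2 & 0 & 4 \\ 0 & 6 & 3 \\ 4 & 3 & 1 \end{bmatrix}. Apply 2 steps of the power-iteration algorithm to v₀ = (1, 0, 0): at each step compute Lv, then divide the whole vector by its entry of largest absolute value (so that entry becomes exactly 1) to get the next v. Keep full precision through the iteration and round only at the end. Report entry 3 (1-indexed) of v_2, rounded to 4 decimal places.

0.6000

Lv0 = (2.00000, 0.00000, 4.00000); divide by 4.00000 → v1 = (0.50000, 0.00000, 1.00000)
Lv1 = (5.00000, 3.00000, 3.00000); divide by 5.00000 → v2 = (1.00000, 0.60000, 0.60000)
Requested entry of v2: 12/20 = 0.6000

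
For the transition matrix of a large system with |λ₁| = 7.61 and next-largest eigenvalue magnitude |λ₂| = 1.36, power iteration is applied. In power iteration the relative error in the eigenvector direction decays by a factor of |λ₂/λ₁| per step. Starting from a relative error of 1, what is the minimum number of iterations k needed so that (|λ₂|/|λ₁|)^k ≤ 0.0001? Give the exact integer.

6

|λ₂/λ₁| = 1.36/7.61 = 0.17871
Need k ≥ ln(0.0001) / ln(0.17871) = -9.2103 / -1.7220 ≈ 5.349
Smallest integer k satisfying the bound: 6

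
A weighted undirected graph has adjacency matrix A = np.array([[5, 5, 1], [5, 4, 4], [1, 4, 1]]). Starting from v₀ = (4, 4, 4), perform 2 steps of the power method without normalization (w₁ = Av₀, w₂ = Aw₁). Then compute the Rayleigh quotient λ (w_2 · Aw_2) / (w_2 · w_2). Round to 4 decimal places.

10.7822

w1 = Av₀ = (5·4 + 5·4 + 1·4; 5·4 + 4·4 + 4·4; 1·4 + 4·4 + 1·4) = (44, 52, 24)
w2 = Aw1 = (5·44 + 5·52 + 1·24; 5·44 + 4·52 + 4·24; 1·44 + 4·52 + 1·24) = (504, 524, 276)
Aw2 = (5416, 5720, 2876)
w2·Aw2 = 504·5416 + 524·5720 + 276·2876 = 6520720; w2·w2 = 504·504 + 524·524 + 276·276 = 604768
λ ≈ 6520720/604768 = 10.7822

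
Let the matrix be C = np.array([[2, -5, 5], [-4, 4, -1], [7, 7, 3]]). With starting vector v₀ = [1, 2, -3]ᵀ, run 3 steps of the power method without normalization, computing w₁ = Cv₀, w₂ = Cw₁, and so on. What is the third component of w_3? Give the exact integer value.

381

w1 = Cv₀ = (-23, 7, 12)
w2 = Cw1 = (-21, 108, -76)
w3 = Cw2 = (-962, 592, 381)
The requested component of w3 is 381.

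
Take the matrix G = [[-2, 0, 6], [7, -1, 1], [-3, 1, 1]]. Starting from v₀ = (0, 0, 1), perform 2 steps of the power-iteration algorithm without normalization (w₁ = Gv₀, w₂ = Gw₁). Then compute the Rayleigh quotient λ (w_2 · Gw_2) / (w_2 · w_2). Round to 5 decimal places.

w1 = Gv₀ = (6, 1, 1)
w2 = Gw1 = (-6, 42, -16)
Gw2 = (-84, -100, 44)
w2·Gw2 = (-6)·(-84) + 42·(-100) + (-16)·44 = -4400; w2·w2 = (-6)·(-6) + 42·42 + (-16)·(-16) = 2056
λ ≈ -4400/2056 = -2.14008

-2.14008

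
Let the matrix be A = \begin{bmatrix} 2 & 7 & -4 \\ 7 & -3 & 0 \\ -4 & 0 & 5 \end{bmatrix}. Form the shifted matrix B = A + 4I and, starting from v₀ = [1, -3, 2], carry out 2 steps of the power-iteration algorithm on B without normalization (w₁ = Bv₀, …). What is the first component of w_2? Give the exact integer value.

-166

B = A + 4I has rows (6, 7, -4); (7, 1, 0); (-4, 0, 9)
w1 = Bv₀ = (-23, 4, 14)
w2 = Bw1 = (-166, -157, 218)
Requested component of w2: -166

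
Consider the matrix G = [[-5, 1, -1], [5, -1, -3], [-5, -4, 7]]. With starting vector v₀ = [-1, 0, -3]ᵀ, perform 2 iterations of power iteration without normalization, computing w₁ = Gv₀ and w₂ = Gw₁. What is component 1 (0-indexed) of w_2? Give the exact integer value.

w1 = Gv₀ = ((-5)·(-1) + 1·0 + (-1)·(-3); 5·(-1) + (-1)·0 + (-3)·(-3); (-5)·(-1) + (-4)·0 + 7·(-3)) = (8, 4, -16)
w2 = Gw1 = ((-5)·8 + 1·4 + (-1)·(-16); 5·8 + (-1)·4 + (-3)·(-16); (-5)·8 + (-4)·4 + 7·(-16)) = (-20, 84, -168)
The requested component of w2 is 84.

84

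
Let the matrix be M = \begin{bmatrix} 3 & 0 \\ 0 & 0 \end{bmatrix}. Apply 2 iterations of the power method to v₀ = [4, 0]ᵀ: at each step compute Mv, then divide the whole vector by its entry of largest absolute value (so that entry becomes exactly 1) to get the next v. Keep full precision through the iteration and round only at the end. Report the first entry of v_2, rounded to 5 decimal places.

Mv0 = (12.000000, 0.000000); divide by 12.000000 → v1 = (1.000000, 0.000000)
Mv1 = (3.000000, 0.000000); divide by 3.000000 → v2 = (1.000000, 0.000000)
Requested entry of v2: 36/36 = 1.00000

1.00000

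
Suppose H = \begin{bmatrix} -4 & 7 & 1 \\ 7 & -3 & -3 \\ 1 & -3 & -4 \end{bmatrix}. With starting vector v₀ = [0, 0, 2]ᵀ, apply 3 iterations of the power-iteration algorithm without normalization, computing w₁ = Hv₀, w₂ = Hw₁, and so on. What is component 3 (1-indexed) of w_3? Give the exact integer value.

-434

w1 = Hv₀ = ((-4)·0 + 7·0 + 1·2; 7·0 + (-3)·0 + (-3)·2; 1·0 + (-3)·0 + (-4)·2) = (2, -6, -8)
w2 = Hw1 = ((-4)·2 + 7·(-6) + 1·(-8); 7·2 + (-3)·(-6) + (-3)·(-8); 1·2 + (-3)·(-6) + (-4)·(-8)) = (-58, 56, 52)
w3 = Hw2 = (676, -730, -434)
The requested component of w3 is -434.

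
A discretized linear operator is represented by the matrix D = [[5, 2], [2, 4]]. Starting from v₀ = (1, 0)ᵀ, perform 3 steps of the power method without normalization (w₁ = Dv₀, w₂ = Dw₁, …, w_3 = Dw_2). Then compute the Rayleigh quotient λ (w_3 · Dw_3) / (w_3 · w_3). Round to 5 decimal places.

λ ≈ 6.55494

w1 = Dv₀ = (5·1 + 2·0; 2·1 + 4·0) = (5, 2)
w2 = Dw1 = (5·5 + 2·2; 2·5 + 4·2) = (29, 18)
w3 = Dw2 = (181, 130)
Dw3 = (1165, 882)
w3·Dw3 = 181·1165 + 130·882 = 325525; w3·w3 = 181·181 + 130·130 = 49661
λ ≈ 325525/49661 = 6.55494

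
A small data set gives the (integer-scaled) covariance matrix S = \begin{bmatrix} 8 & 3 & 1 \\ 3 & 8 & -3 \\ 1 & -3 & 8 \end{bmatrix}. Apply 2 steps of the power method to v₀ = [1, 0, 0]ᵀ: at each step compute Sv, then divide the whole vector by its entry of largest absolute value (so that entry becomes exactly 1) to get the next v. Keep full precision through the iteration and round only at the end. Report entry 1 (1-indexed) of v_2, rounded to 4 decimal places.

1.0000

Sv0 = (8.00000, 3.00000, 1.00000); divide by 8.00000 → v1 = (1.00000, 0.37500, 0.12500)
Sv1 = (9.25000, 5.62500, 0.87500); divide by 9.25000 → v2 = (1.00000, 0.60811, 0.09459)
Requested entry of v2: 74/74 = 1.0000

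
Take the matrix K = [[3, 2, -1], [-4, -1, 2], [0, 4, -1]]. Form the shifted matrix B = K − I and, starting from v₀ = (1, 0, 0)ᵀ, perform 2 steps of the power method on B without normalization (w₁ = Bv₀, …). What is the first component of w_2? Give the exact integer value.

-4

B = K − I has rows (2, 2, -1); (-4, -2, 2); (0, 4, -2)
w1 = Bv₀ = (2·1 + 2·0 + (-1)·0; (-4)·1 + (-2)·0 + 2·0; 0·1 + 4·0 + (-2)·0) = (2, -4, 0)
w2 = Bw1 = (2·2 + 2·(-4) + (-1)·0; (-4)·2 + (-2)·(-4) + 2·0; 0·2 + 4·(-4) + (-2)·0) = (-4, 0, -16)
Requested component of w2: -4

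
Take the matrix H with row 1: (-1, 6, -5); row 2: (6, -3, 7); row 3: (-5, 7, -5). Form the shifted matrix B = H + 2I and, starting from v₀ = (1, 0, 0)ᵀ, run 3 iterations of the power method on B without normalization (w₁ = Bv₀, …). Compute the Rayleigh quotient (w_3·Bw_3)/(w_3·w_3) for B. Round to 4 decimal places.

B = H + 2I has rows (1, 6, -5); (6, -1, 7); (-5, 7, -3)
w1 = Bv₀ = (1·1 + 6·0 + (-5)·0; 6·1 + (-1)·0 + 7·0; (-5)·1 + 7·0 + (-3)·0) = (1, 6, -5)
w2 = Bw1 = (1·1 + 6·6 + (-5)·(-5); 6·1 + (-1)·6 + 7·(-5); (-5)·1 + 7·6 + (-3)·(-5)) = (62, -35, 52)
w3 = Bw2 = (-408, 771, -711)
Bw3 = (7773, -8196, 9570)
w3·Bw3 = -16294770; w3·w3 = 1266426; μ ≈ -16294770/1266426 = -12.8667

-12.8667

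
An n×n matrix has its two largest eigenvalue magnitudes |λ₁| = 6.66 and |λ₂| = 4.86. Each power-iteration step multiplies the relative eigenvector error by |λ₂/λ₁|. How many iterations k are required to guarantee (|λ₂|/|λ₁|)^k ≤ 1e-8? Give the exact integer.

|λ₂/λ₁| = 4.86/6.66 = 0.72973
Need k ≥ ln(1e-8) / ln(0.72973) = -18.4207 / -0.3151 ≈ 58.463
Smallest integer k satisfying the bound: 59

59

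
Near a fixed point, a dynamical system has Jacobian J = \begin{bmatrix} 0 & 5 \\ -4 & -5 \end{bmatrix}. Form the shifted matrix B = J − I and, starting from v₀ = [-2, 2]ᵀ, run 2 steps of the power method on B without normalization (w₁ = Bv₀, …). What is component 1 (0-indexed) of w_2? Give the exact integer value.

-24

B = J − I has rows (-1, 5); (-4, -6)
w1 = Bv₀ = ((-1)·(-2) + 5·2; (-4)·(-2) + (-6)·2) = (12, -4)
w2 = Bw1 = ((-1)·12 + 5·(-4); (-4)·12 + (-6)·(-4)) = (-32, -24)
Requested component of w2: -24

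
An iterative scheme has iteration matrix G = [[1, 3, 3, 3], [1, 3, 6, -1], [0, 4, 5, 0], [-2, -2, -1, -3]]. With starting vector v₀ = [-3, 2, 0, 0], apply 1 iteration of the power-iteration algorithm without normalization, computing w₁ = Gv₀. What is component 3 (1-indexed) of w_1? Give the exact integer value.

w1 = Gv₀ = (1·(-3) + 3·2 + 3·0 + 3·0; 1·(-3) + 3·2 + 6·0 + (-1)·0; 0·(-3) + 4·2 + 5·0 + 0·0; (-2)·(-3) + (-2)·2 + (-1)·0 + (-3)·0) = (3, 3, 8, 2)
The requested component of w1 is 8.

8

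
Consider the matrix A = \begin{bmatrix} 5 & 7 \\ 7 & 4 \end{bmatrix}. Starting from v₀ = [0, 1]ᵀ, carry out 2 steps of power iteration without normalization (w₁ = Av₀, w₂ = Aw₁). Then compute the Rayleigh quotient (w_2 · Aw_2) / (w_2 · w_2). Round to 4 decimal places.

11.4810

w1 = Av₀ = (5·0 + 7·1; 7·0 + 4·1) = (7, 4)
w2 = Aw1 = (5·7 + 7·4; 7·7 + 4·4) = (63, 65)
Aw2 = (770, 701)
w2·Aw2 = 63·770 + 65·701 = 94075; w2·w2 = 63·63 + 65·65 = 8194
λ ≈ 94075/8194 = 11.4810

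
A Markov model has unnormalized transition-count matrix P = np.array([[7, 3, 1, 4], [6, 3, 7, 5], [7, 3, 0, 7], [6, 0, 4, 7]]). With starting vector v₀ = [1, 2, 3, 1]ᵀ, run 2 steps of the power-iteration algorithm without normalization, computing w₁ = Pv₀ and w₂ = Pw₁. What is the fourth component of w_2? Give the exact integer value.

375

w1 = Pv₀ = (20, 38, 20, 25)
w2 = Pw1 = (374, 499, 429, 375)
The requested component of w2 is 375.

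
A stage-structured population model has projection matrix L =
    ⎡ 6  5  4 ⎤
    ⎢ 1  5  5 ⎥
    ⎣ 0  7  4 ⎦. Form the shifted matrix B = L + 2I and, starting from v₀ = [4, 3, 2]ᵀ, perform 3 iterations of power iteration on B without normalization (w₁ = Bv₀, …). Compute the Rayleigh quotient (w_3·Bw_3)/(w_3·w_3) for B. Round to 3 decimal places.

B = L + 2I has rows (8, 5, 4); (1, 7, 5); (0, 7, 6)
w1 = Bv₀ = (55, 35, 33)
w2 = Bw1 = (747, 465, 443)
w3 = Bw2 = (10073, 6217, 5913)
Bw3 = (135321, 83157, 78997)
w3·Bw3 = 2347184763; w3·w3 = 175079987; μ ≈ 2347184763/175079987 = 13.406

μ ≈ 13.406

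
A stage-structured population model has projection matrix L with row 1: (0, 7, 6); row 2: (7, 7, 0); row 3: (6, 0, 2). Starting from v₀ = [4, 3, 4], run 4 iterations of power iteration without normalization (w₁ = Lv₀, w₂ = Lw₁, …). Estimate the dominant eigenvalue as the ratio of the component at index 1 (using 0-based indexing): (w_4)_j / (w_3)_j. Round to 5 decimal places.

w1 = Lv₀ = (0·4 + 7·3 + 6·4; 7·4 + 7·3 + 0·4; 6·4 + 0·3 + 2·4) = (45, 49, 32)
w2 = Lw1 = (0·45 + 7·49 + 6·32; 7·45 + 7·49 + 0·32; 6·45 + 0·49 + 2·32) = (535, 658, 334)
w3 = Lw2 = (6610, 8351, 3878)
w4 = Lw3 = (81725, 104727, 47416)
Ratio at component: 104727 / 8351 = 12.54065

12.54065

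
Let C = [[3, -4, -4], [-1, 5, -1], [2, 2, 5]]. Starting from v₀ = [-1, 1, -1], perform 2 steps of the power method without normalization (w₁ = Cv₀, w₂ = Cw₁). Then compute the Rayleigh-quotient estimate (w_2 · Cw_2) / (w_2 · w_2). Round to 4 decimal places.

λ ≈ 5.7285

w1 = Cv₀ = (-3, 7, -5)
w2 = Cw1 = (-17, 43, -17)
Cw2 = (-155, 249, -33)
w2·Cw2 = (-17)·(-155) + 43·249 + (-17)·(-33) = 13903; w2·w2 = (-17)·(-17) + 43·43 + (-17)·(-17) = 2427
λ ≈ 13903/2427 = 5.7285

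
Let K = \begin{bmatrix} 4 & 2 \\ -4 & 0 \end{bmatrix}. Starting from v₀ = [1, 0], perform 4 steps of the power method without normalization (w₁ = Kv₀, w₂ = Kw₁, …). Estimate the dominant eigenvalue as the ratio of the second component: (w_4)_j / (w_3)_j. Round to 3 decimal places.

w1 = Kv₀ = (4, -4)
w2 = Kw1 = (8, -16)
w3 = Kw2 = (0, -32)
w4 = Kw3 = (-64, 0)
Ratio at component: 0 / -32 = 0.000

0.000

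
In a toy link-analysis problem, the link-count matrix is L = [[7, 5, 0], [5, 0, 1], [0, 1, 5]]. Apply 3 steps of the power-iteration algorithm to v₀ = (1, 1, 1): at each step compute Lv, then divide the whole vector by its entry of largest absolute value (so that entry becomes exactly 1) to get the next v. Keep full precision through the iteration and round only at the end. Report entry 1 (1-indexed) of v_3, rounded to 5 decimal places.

Lv0 = (12.000000, 6.000000, 6.000000); divide by 12.000000 → v1 = (1.000000, 0.500000, 0.500000)
Lv1 = (9.500000, 5.500000, 3.000000); divide by 9.500000 → v2 = (1.000000, 0.578947, 0.315789)
Lv2 = (9.894737, 5.315789, 2.157895); divide by 9.894737 → v3 = (1.000000, 0.537234, 0.218085)
Requested entry of v3: 1128/1128 = 1.00000

1.00000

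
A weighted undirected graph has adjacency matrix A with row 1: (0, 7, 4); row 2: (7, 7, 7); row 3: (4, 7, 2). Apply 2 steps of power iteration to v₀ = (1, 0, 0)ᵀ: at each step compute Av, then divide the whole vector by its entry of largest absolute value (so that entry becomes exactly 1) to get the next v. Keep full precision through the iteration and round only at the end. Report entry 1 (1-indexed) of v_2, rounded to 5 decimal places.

0.84416

Av0 = (0.000000, 7.000000, 4.000000); divide by 7.000000 → v1 = (0.000000, 1.000000, 0.571429)
Av1 = (9.285714, 11.000000, 8.142857); divide by 11.000000 → v2 = (0.844156, 1.000000, 0.740260)
Requested entry of v2: 65/77 = 0.84416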